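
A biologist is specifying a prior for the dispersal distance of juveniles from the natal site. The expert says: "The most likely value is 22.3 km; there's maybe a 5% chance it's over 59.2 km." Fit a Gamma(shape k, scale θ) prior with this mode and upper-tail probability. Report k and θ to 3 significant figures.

k ≈ 3.83, θ ≈ 7.89

Gamma(k,θ) with k>1 has mode (k−1)θ, so θ = 22.3/(k−1).
Need P(X < 59.2) = 0.95 with θ tied to k this way. Start at k = 2, θ = 22.3: P(X<59.2) ≈ 0.743.
Too low — raise k to concentrate. Iterating converges to k ≈ 3.83.
Then θ = 22.3/(3.83−1) ≈ 7.89.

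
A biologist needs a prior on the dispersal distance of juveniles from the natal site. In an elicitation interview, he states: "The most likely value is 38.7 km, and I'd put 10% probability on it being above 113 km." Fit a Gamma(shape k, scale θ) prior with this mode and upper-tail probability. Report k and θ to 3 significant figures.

k ≈ 2.66, θ ≈ 23.3

Gamma(k,θ) with k>1 has mode (k−1)θ, so θ = 38.7/(k−1).
Need P(X < 113) = 0.9 with θ tied to k this way. Start at k = 2, θ = 38.7: P(X<113) ≈ 0.789.
Too low — raise k to concentrate. Iterating converges to k ≈ 2.66.
Then θ = 38.7/(2.66−1) ≈ 23.3.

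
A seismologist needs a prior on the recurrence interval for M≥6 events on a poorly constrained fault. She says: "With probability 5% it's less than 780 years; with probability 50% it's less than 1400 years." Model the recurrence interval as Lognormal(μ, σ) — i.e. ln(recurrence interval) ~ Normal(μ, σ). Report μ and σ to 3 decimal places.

μ ≈ 7.244, σ ≈ 0.356

If T ~ Lognormal(μ,σ) then ln T ~ Normal(μ,σ), so the p-quantile of ln T is μ + z_p·σ.
ln(780) = 6.659 and ln(1400) = 7.244; z_{0.05} = -1.645, z_{0.5} = 0.
σ = (7.244 − 6.659)/(0 − (-1.645)) = 0.356.
μ = 6.659 − (-1.645)·0.356 = 7.244.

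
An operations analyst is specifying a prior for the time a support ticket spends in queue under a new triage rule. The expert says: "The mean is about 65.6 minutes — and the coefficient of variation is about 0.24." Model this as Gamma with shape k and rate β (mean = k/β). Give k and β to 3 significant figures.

k ≈ 17.4, β ≈ 0.265

For Gamma(k, rate β): mean = k/β, variance = k/β², so CV = 1/√k.
CV = 0.24, hence k = 1/CV² = 17.4.
Then β = k/mean = 17.4/65.6 = 0.265.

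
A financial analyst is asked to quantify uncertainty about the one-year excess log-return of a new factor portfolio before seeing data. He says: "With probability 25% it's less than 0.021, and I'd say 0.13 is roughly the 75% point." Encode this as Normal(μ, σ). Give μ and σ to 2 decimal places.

μ = 0.08, σ = 0.08

For Normal(μ,σ), the p-quantile is μ + z_p·σ. Here z_{0.25} = -0.6745, z_{0.75} = 0.6745.
So 0.021 = μ − 0.6745σ and 0.13 = μ + 0.6745σ.
Subtracting: σ = (0.13 − 0.021)/(0.6745 − (-0.6745)) = 0.08.
Then μ = 0.021 − (-0.6745)·0.08 = 0.08.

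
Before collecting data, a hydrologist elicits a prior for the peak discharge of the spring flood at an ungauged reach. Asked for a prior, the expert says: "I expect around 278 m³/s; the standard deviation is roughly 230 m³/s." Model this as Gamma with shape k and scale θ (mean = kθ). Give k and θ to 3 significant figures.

k ≈ 1.46, θ ≈ 190

For Gamma(k, scale θ): mean = kθ, variance = kθ², so CV = 1/√k.
CV = SD/mean = 230/278 = 0.8273, hence k = 1/CV² = 1.46.
Then θ = mean/k = 278/1.46 = 190.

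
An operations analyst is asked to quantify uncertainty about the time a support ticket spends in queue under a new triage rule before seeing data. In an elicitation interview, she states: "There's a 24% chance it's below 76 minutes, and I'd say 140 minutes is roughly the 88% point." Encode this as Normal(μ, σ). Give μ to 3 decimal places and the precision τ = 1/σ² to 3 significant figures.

μ = 100.028, τ = 0.000864

For Normal(μ,σ), the p-quantile is μ + z_p·σ. Here z_{0.24} = -0.7063, z_{0.88} = 1.175.
So 76 = μ − 0.7063σ and 140 = μ + 1.175σ.
Subtracting: σ = (140 − 76)/(1.175 − (-0.7063)) = 34.019.
Then μ = 76 − (-0.7063)·34.019 = 100.028.
Precision τ = 1/σ² = 1/34.02² = 0.000864.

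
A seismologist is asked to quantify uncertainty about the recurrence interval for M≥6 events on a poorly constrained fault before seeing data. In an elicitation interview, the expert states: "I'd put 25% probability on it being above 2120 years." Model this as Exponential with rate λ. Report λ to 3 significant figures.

P(T > 2120.0) = e^(−λ·2120.0) = 0.25, so λ = −ln(0.25)/2120.0 = 0.000654.

λ ≈ 0.000654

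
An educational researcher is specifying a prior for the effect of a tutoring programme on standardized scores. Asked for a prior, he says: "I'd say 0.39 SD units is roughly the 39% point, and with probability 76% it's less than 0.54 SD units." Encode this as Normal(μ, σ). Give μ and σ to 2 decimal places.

μ = 0.43, σ = 0.15

The p-quantile of Normal(μ,σ) is μ + z_p·σ, with z_{0.39} = -0.2793 and z_{0.76} = 0.7063.
Eliminate σ: μ = (z₂·x₁ − z₁·x₂)/(z₂ − z₁) = (0.7063·0.39 − (-0.2793)·0.54)/0.9856 = 0.43.
Then σ = (x₂ − x₁)/(z₂ − z₁) = (0.54 − 0.39)/0.9856 = 0.15.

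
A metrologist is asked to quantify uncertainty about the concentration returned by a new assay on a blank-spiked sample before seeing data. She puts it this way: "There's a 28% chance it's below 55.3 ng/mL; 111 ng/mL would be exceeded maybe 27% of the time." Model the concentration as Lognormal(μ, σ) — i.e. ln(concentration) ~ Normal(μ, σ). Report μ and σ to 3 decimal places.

μ ≈ 4.352, σ ≈ 0.583

If T ~ Lognormal(μ,σ) then ln T ~ Normal(μ,σ), so the p-quantile of ln T is μ + z_p·σ.
ln(55.3) = 4.013 and ln(111) = 4.71; z_{0.28} = -0.5828, z_{0.73} = 0.6128.
σ = (4.71 − 4.013)/(0.6128 − (-0.5828)) = 0.583.
μ = 4.013 − (-0.5828)·0.583 = 4.352.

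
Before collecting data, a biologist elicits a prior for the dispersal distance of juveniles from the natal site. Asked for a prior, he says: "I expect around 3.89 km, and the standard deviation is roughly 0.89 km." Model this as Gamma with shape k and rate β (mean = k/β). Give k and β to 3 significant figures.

For Gamma(k, rate β): mean = k/β, variance = k/β², so CV = 1/√k.
CV = SD/mean = 0.89/3.89 = 0.2288, hence k = 1/CV² = 19.1.
Then β = k/mean = 19.1/3.89 = 4.91.

k ≈ 19.1, β ≈ 4.91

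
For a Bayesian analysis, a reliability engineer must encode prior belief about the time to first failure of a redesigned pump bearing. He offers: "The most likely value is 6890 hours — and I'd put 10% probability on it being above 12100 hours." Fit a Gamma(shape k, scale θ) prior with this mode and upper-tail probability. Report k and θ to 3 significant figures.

Gamma(k,θ) with k>1 has mode (k−1)θ, so θ = 6890/(k−1).
Need P(X < 12100) = 0.9 with θ tied to k this way. Start at k = 2, θ = 6890: P(X<12100) ≈ 0.524.
Too low — raise k to concentrate. Iterating converges to k ≈ 6.99.
Then θ = 6890/(6.99−1) ≈ 1150.

k ≈ 6.99, θ ≈ 1150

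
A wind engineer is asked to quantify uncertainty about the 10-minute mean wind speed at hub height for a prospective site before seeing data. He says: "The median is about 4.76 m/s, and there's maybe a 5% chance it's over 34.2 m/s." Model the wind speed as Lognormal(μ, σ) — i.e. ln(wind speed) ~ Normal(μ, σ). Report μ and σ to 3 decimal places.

μ ≈ 1.560, σ ≈ 1.199

If T ~ Lognormal(μ,σ) then ln T ~ Normal(μ,σ), so the p-quantile of ln T is μ + z_p·σ.
ln(4.76) = 1.56 and ln(34.2) = 3.532; z_{0.5} = 0, z_{0.95} = 1.645.
σ = (3.532 − 1.56)/(1.645 − (0)) = 1.199.
μ = 1.56 − (0)·1.199 = 1.560.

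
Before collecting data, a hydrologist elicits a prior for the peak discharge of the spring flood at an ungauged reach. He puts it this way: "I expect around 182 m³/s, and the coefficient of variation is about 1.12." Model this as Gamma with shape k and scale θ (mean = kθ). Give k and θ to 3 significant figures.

For Gamma(k, scale θ): mean = kθ, variance = kθ², so CV = 1/√k.
CV = 1.12, hence k = 1/CV² = 0.797.
Then θ = mean/k = 182/0.797 = 228.

k ≈ 0.797, θ ≈ 228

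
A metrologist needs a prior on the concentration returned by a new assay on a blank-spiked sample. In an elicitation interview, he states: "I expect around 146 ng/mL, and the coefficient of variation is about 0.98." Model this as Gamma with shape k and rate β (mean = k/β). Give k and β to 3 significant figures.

For Gamma(k, rate β): mean = k/β, variance = k/β², so CV = 1/√k.
CV = 0.98, hence k = 1/CV² = 1.04.
Then β = k/mean = 1.04/146 = 0.00713.

k ≈ 1.04, β ≈ 0.00713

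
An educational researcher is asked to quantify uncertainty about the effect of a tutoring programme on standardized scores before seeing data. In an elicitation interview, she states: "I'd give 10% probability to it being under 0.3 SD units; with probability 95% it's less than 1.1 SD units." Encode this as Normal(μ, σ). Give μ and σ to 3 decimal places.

The p-quantile of Normal(μ,σ) is μ + z_p·σ, with z_{0.1} = -1.282 and z_{0.95} = 1.645.
Eliminate σ: μ = (z₂·x₁ − z₁·x₂)/(z₂ − z₁) = (1.645·0.3 − (-1.282)·1.1)/2.926 = 0.650.
Then σ = (x₂ − x₁)/(z₂ − z₁) = (1.1 − 0.3)/2.926 = 0.273.

μ = 0.650, σ = 0.273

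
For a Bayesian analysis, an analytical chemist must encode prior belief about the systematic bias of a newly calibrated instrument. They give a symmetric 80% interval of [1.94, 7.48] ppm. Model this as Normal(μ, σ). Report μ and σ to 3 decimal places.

μ = 4.710, σ = 2.161

A symmetric 80% interval runs μ ± z·σ with z = 1.282.
Half-width = 2.77, so σ = 2.77/1.282 = 2.161.
μ is the interval midpoint, 4.710.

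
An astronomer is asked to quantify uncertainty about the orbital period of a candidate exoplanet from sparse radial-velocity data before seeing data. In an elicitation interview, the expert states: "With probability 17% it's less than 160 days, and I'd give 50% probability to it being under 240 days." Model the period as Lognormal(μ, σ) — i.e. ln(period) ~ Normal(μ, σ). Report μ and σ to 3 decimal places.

If T ~ Lognormal(μ,σ) then ln T ~ Normal(μ,σ), so the p-quantile of ln T is μ + z_p·σ.
ln(160) = 5.075 and ln(240) = 5.481; z_{0.17} = -0.9542, z_{0.5} = 0.
σ = (5.481 − 5.075)/(0 − (-0.9542)) = 0.425.
μ = 5.075 − (-0.9542)·0.425 = 5.481.

μ ≈ 5.481, σ ≈ 0.425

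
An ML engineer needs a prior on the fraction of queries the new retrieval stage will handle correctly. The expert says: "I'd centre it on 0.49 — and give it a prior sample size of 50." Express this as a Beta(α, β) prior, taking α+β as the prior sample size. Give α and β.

Under the effective-sample-size interpretation, Beta(α, β) has prior mean α/(α+β) and prior sample size α+β.
So α+β = 50 and α/(α+β) = 0.49, giving α = 0.49·50 = 24.5 and β = 50 − 24.5 = 25.5.

α = 24.5, β = 25.5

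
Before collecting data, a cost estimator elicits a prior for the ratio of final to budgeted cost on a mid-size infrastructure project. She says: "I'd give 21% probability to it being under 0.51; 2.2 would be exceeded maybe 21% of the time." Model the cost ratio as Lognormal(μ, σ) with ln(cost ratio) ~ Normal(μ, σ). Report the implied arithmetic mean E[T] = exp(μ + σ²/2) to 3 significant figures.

E[T] ≈ 1.6

If T ~ Lognormal(μ,σ) then ln T ~ Normal(μ,σ), so the p-quantile of ln T is μ + z_p·σ.
ln(0.51) = -0.6733 and ln(2.2) = 0.7885; z_{0.21} = -0.8064, z_{0.79} = 0.8064.
σ = (0.7885 − -0.6733)/(0.8064 − (-0.8064)) = 0.906.
μ = -0.6733 − (-0.8064)·0.906 = 0.058.
E[T] = exp(μ + σ²/2) = exp(0.058 + 0.4107) = 1.6.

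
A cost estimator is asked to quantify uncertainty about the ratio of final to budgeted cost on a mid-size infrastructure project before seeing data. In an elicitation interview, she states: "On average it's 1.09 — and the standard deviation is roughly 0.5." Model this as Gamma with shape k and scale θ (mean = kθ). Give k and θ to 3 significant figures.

For Gamma(k, scale θ): mean = kθ, variance = kθ², so CV = 1/√k.
CV = SD/mean = 0.5/1.09 = 0.4587, hence k = 1/CV² = 4.75.
Then θ = mean/k = 1.09/4.75 = 0.229.

k ≈ 4.75, θ ≈ 0.229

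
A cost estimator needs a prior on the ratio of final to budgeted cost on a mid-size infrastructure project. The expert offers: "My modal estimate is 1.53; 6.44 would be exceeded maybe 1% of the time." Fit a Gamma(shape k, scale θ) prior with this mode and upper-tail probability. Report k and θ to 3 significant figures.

Gamma(k,θ) with k>1 has mode (k−1)θ, so θ = 1.53/(k−1).
Need P(X < 6.44) = 0.99 with θ tied to k this way. Start at k = 2, θ = 1.53: P(X<6.44) ≈ 0.923.
Too low — raise k to concentrate. Iterating converges to k ≈ 3.
Then θ = 1.53/(3−1) ≈ 0.767.

k ≈ 3, θ ≈ 0.767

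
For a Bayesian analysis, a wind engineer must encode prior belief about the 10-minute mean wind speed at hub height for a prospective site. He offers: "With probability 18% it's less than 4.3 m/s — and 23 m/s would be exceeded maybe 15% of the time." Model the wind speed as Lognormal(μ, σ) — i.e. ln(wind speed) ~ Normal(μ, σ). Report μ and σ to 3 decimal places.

μ ≈ 2.245, σ ≈ 0.859

If T ~ Lognormal(μ,σ) then ln T ~ Normal(μ,σ), so the p-quantile of ln T is μ + z_p·σ.
ln(4.3) = 1.459 and ln(23) = 3.135; z_{0.18} = -0.9154, z_{0.85} = 1.036.
σ = (3.135 − 1.459)/(1.036 − (-0.9154)) = 0.859.
μ = 1.459 − (-0.9154)·0.859 = 2.245.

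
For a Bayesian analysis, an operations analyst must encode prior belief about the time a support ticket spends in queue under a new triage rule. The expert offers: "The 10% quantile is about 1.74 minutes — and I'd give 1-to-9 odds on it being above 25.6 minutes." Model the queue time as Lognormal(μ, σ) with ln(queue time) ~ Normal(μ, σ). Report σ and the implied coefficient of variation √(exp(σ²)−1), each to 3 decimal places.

If T ~ Lognormal(μ,σ) then ln T ~ Normal(μ,σ), so the p-quantile of ln T is μ + z_p·σ.
ln(1.74) = 0.5539 and ln(25.6) = 3.243; z_{0.1} = -1.282, z_{0.9} = 1.282.
σ = (3.243 − 0.5539)/(1.282 − (-1.282)) = 1.049.
μ = 0.5539 − (-1.282)·1.049 = 1.898.
CV = √(exp(σ²)−1) = √(exp(1.1004)−1) = 1.416.

σ ≈ 1.049, CV ≈ 1.416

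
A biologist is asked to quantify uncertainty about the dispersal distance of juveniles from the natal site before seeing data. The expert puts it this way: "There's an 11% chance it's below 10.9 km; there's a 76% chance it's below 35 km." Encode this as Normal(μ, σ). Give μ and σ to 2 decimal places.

For Normal(μ,σ), the p-quantile is μ + z_p·σ. Here z_{0.11} = -1.227, z_{0.76} = 0.7063.
So 10.9 = μ − 1.227σ and 35 = μ + 0.7063σ.
Subtracting: σ = (35 − 10.9)/(0.7063 − (-1.227)) = 12.47.
Then μ = 10.9 − (-1.227)·12.47 = 26.19.

μ = 26.19, σ = 12.47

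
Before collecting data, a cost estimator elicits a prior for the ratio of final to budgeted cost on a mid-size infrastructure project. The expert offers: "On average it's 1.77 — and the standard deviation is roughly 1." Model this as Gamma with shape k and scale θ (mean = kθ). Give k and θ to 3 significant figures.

k ≈ 3.13, θ ≈ 0.565

For Gamma(k, scale θ): mean = kθ, variance = kθ², so CV = 1/√k.
CV = SD/mean = 1/1.77 = 0.565, hence k = 1/CV² = 3.13.
Then θ = mean/k = 1.77/3.13 = 0.565.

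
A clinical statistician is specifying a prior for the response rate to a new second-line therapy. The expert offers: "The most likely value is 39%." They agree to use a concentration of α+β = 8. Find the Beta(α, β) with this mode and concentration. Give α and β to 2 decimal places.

α = 3.34, β = 4.66

For α,β > 1 the Beta mode is (α−1)/(α+β−2). With α+β = 8, the mode is (α−1)/6.
Set (α−1)/6 = 0.39 → α = 1 + 0.39·6 = 3.34.
β = 8 − α = 4.66.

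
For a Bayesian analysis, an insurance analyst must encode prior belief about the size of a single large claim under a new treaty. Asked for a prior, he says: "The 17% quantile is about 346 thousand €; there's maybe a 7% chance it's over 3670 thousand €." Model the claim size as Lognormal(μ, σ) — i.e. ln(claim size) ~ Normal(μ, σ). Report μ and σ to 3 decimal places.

μ ≈ 6.774, σ ≈ 0.972

If T ~ Lognormal(μ,σ) then ln T ~ Normal(μ,σ), so the p-quantile of ln T is μ + z_p·σ.
ln(346) = 5.846 and ln(3670) = 8.208; z_{0.17} = -0.9542, z_{0.93} = 1.476.
σ = (8.208 − 5.846)/(1.476 − (-0.9542)) = 0.972.
μ = 5.846 − (-0.9542)·0.972 = 6.774.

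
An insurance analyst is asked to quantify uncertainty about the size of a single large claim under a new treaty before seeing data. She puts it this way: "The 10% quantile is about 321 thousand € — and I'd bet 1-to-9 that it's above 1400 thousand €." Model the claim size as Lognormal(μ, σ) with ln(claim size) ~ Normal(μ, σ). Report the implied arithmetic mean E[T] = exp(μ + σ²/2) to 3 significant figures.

If T ~ Lognormal(μ,σ) then ln T ~ Normal(μ,σ), so the p-quantile of ln T is μ + z_p·σ.
ln(321) = 5.771 and ln(1400) = 7.244; z_{0.1} = -1.282, z_{0.9} = 1.282.
σ = (7.244 − 5.771)/(1.282 − (-1.282)) = 0.575.
μ = 5.771 − (-1.282)·0.575 = 6.508.
E[T] = exp(μ + σ²/2) = exp(6.508 + 0.1651) = 791 thousand €.

E[T] ≈ 791 thousand €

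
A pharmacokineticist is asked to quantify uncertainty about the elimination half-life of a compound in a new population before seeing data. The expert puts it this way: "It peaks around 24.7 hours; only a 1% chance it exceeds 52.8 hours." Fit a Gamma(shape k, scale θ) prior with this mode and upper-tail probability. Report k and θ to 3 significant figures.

k ≈ 9.4, θ ≈ 2.94

Gamma(k,θ) with k>1 has mode (k−1)θ, so θ = 24.7/(k−1).
Need P(X < 52.8) = 0.99 with θ tied to k this way. Start at k = 2, θ = 24.7: P(X<52.8) ≈ 0.630.
Too low — raise k to concentrate. Iterating converges to k ≈ 9.4.
Then θ = 24.7/(9.4−1) ≈ 2.94.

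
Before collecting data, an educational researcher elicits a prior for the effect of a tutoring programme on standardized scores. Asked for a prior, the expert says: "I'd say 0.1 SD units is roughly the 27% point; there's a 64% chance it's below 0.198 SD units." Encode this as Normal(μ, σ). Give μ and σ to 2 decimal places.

μ = 0.16, σ = 0.10

The p-quantile of Normal(μ,σ) is μ + z_p·σ, with z_{0.27} = -0.6128 and z_{0.64} = 0.3585.
Eliminate σ: μ = (z₂·x₁ − z₁·x₂)/(z₂ − z₁) = (0.3585·0.1 − (-0.6128)·0.198)/0.9713 = 0.16.
Then σ = (x₂ − x₁)/(z₂ − z₁) = (0.198 − 0.1)/0.9713 = 0.10.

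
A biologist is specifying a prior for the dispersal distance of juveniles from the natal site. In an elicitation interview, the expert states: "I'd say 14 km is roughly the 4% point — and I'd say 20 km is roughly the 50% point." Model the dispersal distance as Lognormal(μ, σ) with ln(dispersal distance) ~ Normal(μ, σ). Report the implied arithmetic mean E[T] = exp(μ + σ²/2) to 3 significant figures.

E[T] ≈ 20.4 km

If T ~ Lognormal(μ,σ) then ln T ~ Normal(μ,σ), so the p-quantile of ln T is μ + z_p·σ.
ln(14) = 2.639 and ln(20) = 2.996; z_{0.04} = -1.751, z_{0.5} = 0.
σ = (2.996 − 2.639)/(0 − (-1.751)) = 0.204.
μ = 2.639 − (-1.751)·0.204 = 2.996.
E[T] = exp(μ + σ²/2) = exp(2.996 + 0.0208) = 20.4 km.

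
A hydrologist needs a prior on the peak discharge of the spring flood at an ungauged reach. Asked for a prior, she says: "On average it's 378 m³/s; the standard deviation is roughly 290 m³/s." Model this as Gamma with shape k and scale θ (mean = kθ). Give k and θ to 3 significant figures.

k ≈ 1.7, θ ≈ 222

For Gamma(k, scale θ): mean = kθ, variance = kθ², so CV = 1/√k.
CV = SD/mean = 290/378 = 0.7672, hence k = 1/CV² = 1.7.
Then θ = mean/k = 378/1.7 = 222.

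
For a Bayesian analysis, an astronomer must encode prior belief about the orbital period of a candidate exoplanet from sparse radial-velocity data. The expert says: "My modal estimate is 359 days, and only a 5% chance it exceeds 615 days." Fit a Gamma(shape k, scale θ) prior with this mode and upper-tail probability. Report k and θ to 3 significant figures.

Gamma(k,θ) with k>1 has mode (k−1)θ, so θ = 359/(k−1).
Need P(X < 615) = 0.95 with θ tied to k this way. Start at k = 2, θ = 359: P(X<615) ≈ 0.511.
Too low — raise k to concentrate. Iterating converges to k ≈ 10.6.
Then θ = 359/(10.6−1) ≈ 37.3.

k ≈ 10.6, θ ≈ 37.3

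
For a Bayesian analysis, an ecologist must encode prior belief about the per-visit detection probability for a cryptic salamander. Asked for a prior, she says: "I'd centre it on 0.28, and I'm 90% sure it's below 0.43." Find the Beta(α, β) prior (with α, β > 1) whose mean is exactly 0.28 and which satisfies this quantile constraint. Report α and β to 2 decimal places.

With mean 0.28 fixed, write α = 0.28s, β = 0.72s where s = α+β.
Need P(θ < 0.43) = 0.9 under Beta(0.28s, 0.72s). Normal approximation: (q−m)/√(m(1−m)/s) ≈ z_{0.9} = 1.28, so s ≈ 0.28·0.72·(1.28)²/(0.43−0.28)² = 14.7.
At s = 14.7: P(θ<0.43) ≈ 0.895. Adjusting to match 0.9 gives s ≈ 15.46.
So α = 0.28·15.46 ≈ 4.33, β = 0.72·15.46 ≈ 11.13.

α ≈ 4.33, β ≈ 11.13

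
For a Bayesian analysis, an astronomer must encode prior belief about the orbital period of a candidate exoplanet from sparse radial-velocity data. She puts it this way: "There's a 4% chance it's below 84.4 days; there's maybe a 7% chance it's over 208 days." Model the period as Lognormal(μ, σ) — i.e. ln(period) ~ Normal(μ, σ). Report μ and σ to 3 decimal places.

If T ~ Lognormal(μ,σ) then ln T ~ Normal(μ,σ), so the p-quantile of ln T is μ + z_p·σ.
ln(84.4) = 4.436 and ln(208) = 5.338; z_{0.04} = -1.751, z_{0.93} = 1.476.
σ = (5.338 − 4.436)/(1.476 − (-1.751)) = 0.280.
μ = 4.436 − (-1.751)·0.280 = 4.925.

μ ≈ 4.925, σ ≈ 0.280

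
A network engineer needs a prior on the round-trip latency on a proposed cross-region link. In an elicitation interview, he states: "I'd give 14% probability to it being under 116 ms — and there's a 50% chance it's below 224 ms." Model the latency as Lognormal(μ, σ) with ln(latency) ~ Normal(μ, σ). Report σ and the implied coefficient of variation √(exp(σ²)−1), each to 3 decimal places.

If T ~ Lognormal(μ,σ) then ln T ~ Normal(μ,σ), so the p-quantile of ln T is μ + z_p·σ.
ln(116) = 4.754 and ln(224) = 5.412; z_{0.14} = -1.08, z_{0.5} = 0.
σ = (5.412 − 4.754)/(0 − (-1.08)) = 0.609.
μ = 4.754 − (-1.08)·0.609 = 5.412.
CV = √(exp(σ²)−1) = √(exp(0.3710)−1) = 0.670.

σ ≈ 0.609, CV ≈ 0.670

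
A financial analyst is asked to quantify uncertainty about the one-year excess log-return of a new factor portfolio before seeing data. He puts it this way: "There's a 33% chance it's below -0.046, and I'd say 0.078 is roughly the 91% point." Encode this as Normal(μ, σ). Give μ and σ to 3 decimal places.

μ = -0.015, σ = 0.070

For Normal(μ,σ), the p-quantile is μ + z_p·σ. Here z_{0.33} = -0.4399, z_{0.91} = 1.341.
So -0.046 = μ − 0.4399σ and 0.078 = μ + 1.341σ.
Subtracting: σ = (0.078 − -0.046)/(1.341 − (-0.4399)) = 0.070.
Then μ = -0.046 − (-0.4399)·0.070 = -0.015.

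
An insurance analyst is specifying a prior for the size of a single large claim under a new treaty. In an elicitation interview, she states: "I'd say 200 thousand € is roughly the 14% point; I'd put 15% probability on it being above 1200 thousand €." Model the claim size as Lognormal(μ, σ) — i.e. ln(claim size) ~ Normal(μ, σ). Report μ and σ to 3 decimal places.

μ ≈ 6.213, σ ≈ 0.846

If T ~ Lognormal(μ,σ) then ln T ~ Normal(μ,σ), so the p-quantile of ln T is μ + z_p·σ.
ln(200) = 5.298 and ln(1200) = 7.09; z_{0.14} = -1.08, z_{0.85} = 1.036.
σ = (7.09 − 5.298)/(1.036 − (-1.08)) = 0.846.
μ = 5.298 − (-1.08)·0.846 = 6.213.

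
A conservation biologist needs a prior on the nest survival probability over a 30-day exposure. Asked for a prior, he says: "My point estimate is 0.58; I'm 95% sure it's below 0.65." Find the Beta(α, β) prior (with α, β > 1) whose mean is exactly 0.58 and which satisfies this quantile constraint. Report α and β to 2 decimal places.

α ≈ 75.97, β ≈ 55.01

With mean 0.58 fixed, write α = 0.58s, β = 0.42s where s = α+β.
Need P(θ < 0.65) = 0.95 under Beta(0.58s, 0.42s). Normal approximation: (q−m)/√(m(1−m)/s) ≈ z_{0.95} = 1.64, so s ≈ 0.58·0.42·(1.64)²/(0.65−0.58)² = 134.5.
At s = 134.5: P(θ<0.65) ≈ 0.952. Adjusting to match 0.95 gives s ≈ 130.98.
So α = 0.58·130.98 ≈ 75.97, β = 0.42·130.98 ≈ 55.01.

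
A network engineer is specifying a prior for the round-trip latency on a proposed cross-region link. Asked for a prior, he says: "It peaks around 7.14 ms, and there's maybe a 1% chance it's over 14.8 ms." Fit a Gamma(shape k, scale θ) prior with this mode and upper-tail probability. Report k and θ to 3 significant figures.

k ≈ 10.2, θ ≈ 0.778

Gamma(k,θ) with k>1 has mode (k−1)θ, so θ = 7.14/(k−1).
Need P(X < 14.8) = 0.99 with θ tied to k this way. Start at k = 2, θ = 7.14: P(X<14.8) ≈ 0.613.
Too low — raise k to concentrate. Iterating converges to k ≈ 10.2.
Then θ = 7.14/(10.2−1) ≈ 0.778.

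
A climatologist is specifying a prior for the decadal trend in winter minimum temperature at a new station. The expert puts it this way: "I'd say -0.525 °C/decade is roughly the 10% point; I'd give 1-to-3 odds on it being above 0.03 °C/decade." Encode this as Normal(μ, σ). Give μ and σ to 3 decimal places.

For Normal(μ,σ), the p-quantile is μ + z_p·σ. Here z_{0.1} = -1.282, z_{0.75} = 0.6745.
So -0.525 = μ − 1.282σ and 0.03 = μ + 0.6745σ.
Subtracting: σ = (0.03 − -0.525)/(0.6745 − (-1.282)) = 0.284.
Then μ = -0.525 − (-1.282)·0.284 = -0.161.

μ = -0.161, σ = 0.284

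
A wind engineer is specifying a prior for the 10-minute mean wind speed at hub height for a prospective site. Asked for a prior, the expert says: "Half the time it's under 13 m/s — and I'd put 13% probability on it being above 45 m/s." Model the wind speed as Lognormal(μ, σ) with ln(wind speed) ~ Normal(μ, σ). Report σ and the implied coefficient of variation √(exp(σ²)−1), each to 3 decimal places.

If T ~ Lognormal(μ,σ) then ln T ~ Normal(μ,σ), so the p-quantile of ln T is μ + z_p·σ.
ln(13) = 2.565 and ln(45) = 3.807; z_{0.5} = 0, z_{0.87} = 1.126.
σ = (3.807 − 2.565)/(1.126 − (0)) = 1.102.
μ = 2.565 − (0)·1.102 = 2.565.
CV = √(exp(σ²)−1) = √(exp(1.2152)−1) = 1.540.

σ ≈ 1.102, CV ≈ 1.540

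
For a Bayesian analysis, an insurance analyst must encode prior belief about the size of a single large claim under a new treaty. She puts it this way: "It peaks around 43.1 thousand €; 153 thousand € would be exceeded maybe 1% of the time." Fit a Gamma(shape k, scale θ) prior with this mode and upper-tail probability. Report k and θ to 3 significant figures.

Gamma(k,θ) with k>1 has mode (k−1)θ, so θ = 43.1/(k−1).
Need P(X < 153) = 0.99 with θ tied to k this way. Start at k = 2, θ = 43.1: P(X<153) ≈ 0.869.
Too low — raise k to concentrate. Iterating converges to k ≈ 3.69.
Then θ = 43.1/(3.69−1) ≈ 16.

k ≈ 3.69, θ ≈ 16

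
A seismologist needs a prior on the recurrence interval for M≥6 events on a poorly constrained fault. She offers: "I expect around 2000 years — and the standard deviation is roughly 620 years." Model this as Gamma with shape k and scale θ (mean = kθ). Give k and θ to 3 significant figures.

For Gamma(k, scale θ): mean = kθ, variance = kθ², so CV = 1/√k.
CV = SD/mean = 620/2000 = 0.31, hence k = 1/CV² = 10.4.
Then θ = mean/k = 2000/10.4 = 192.

k ≈ 10.4, θ ≈ 192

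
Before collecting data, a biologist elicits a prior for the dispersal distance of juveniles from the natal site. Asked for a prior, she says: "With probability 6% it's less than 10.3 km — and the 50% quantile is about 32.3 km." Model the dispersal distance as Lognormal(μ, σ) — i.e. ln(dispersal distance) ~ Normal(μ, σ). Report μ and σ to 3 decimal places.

If T ~ Lognormal(μ,σ) then ln T ~ Normal(μ,σ), so the p-quantile of ln T is μ + z_p·σ.
ln(10.3) = 2.332 and ln(32.3) = 3.475; z_{0.06} = -1.555, z_{0.5} = 0.
σ = (3.475 − 2.332)/(0 − (-1.555)) = 0.735.
μ = 2.332 − (-1.555)·0.735 = 3.475.

μ ≈ 3.475, σ ≈ 0.735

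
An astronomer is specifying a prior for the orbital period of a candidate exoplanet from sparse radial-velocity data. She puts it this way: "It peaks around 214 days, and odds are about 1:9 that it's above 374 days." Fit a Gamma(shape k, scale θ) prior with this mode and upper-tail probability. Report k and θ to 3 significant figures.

k ≈ 7.09, θ ≈ 35.1

Gamma(k,θ) with k>1 has mode (k−1)θ, so θ = 214/(k−1).
Need P(X < 374) = 0.9 with θ tied to k this way. Start at k = 2, θ = 214: P(X<374) ≈ 0.521.
Too low — raise k to concentrate. Iterating converges to k ≈ 7.09.
Then θ = 214/(7.09−1) ≈ 35.1.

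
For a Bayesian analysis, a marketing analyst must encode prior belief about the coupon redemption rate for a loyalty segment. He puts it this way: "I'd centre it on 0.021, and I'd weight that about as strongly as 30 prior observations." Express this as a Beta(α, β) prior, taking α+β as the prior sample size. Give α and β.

α = 0.63, β = 29.37

Under the effective-sample-size interpretation, Beta(α, β) has prior mean α/(α+β) and prior sample size α+β.
So α+β = 30 and α/(α+β) = 0.021, giving α = 0.021·30 = 0.63 and β = 30 − 0.63 = 29.37.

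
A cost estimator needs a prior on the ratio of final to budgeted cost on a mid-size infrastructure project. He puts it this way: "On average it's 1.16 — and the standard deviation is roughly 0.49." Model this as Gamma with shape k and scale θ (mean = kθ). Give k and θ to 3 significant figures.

k ≈ 5.6, θ ≈ 0.207

For Gamma(k, scale θ): mean = kθ, variance = kθ², so CV = 1/√k.
CV = SD/mean = 0.49/1.16 = 0.4224, hence k = 1/CV² = 5.6.
Then θ = mean/k = 1.16/5.6 = 0.207.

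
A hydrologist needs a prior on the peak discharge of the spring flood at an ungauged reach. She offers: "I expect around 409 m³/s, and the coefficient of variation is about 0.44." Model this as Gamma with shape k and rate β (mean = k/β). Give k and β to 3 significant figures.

For Gamma(k, rate β): mean = k/β, variance = k/β², so CV = 1/√k.
CV = 0.44, hence k = 1/CV² = 5.17.
Then β = k/mean = 5.17/409 = 0.0126.

k ≈ 5.17, β ≈ 0.0126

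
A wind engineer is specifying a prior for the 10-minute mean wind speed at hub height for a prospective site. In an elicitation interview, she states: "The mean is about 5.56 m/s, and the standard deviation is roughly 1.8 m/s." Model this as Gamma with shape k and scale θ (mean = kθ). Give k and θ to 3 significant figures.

k ≈ 9.54, θ ≈ 0.583

For Gamma(k, scale θ): mean = kθ, variance = kθ², so CV = 1/√k.
CV = SD/mean = 1.8/5.56 = 0.3237, hence k = 1/CV² = 9.54.
Then θ = mean/k = 5.56/9.54 = 0.583.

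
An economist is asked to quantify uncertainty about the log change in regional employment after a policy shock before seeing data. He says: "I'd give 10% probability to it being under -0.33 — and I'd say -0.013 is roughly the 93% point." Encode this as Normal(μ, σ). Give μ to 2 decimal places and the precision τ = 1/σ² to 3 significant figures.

For Normal(μ,σ), the p-quantile is μ + z_p·σ. Here z_{0.1} = -1.282, z_{0.93} = 1.476.
So -0.33 = μ − 1.282σ and -0.013 = μ + 1.476σ.
Subtracting: σ = (-0.013 − -0.33)/(1.476 − (-1.282)) = 0.11.
Then μ = -0.33 − (-1.282)·0.11 = -0.18.
Precision τ = 1/σ² = 1/0.115² = 75.7.

μ = -0.18, τ = 75.7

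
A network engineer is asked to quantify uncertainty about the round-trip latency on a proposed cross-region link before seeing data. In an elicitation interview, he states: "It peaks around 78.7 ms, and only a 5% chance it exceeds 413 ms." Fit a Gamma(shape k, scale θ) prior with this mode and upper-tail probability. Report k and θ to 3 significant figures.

Gamma(k,θ) with k>1 has mode (k−1)θ, so θ = 78.7/(k−1).
Need P(X < 413) = 0.95 with θ tied to k this way. Start at k = 2, θ = 78.7: P(X<413) ≈ 0.967.
Too high — lower k to spread out. Iterating converges to k ≈ 1.86.
Then θ = 78.7/(1.86−1) ≈ 91.5.

k ≈ 1.86, θ ≈ 91.5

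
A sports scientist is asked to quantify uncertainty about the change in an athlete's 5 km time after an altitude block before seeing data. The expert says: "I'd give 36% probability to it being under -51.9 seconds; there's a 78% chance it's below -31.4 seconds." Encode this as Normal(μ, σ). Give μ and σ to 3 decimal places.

μ = -45.401, σ = 18.131

The p-quantile of Normal(μ,σ) is μ + z_p·σ, with z_{0.36} = -0.3585 and z_{0.78} = 0.7722.
Eliminate σ: μ = (z₂·x₁ − z₁·x₂)/(z₂ − z₁) = (0.7722·-51.9 − (-0.3585)·-31.4)/1.131 = -45.401.
Then σ = (x₂ − x₁)/(z₂ − z₁) = (-31.4 − -51.9)/1.131 = 18.131.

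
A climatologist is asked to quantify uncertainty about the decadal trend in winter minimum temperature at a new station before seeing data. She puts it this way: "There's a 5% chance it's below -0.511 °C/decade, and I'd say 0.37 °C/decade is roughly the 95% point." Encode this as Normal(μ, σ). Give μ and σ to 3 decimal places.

μ = -0.070, σ = 0.268

For Normal(μ,σ), the p-quantile is μ + z_p·σ. Here z_{0.05} = -1.645, z_{0.95} = 1.645.
So -0.511 = μ − 1.645σ and 0.37 = μ + 1.645σ.
Subtracting: σ = (0.37 − -0.511)/(1.645 − (-1.645)) = 0.268.
Then μ = -0.511 − (-1.645)·0.268 = -0.070.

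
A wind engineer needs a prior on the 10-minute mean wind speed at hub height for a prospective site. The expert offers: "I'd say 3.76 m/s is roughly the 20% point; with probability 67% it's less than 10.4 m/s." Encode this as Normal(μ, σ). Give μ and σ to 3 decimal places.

The p-quantile of Normal(μ,σ) is μ + z_p·σ, with z_{0.2} = -0.8416 and z_{0.67} = 0.4399.
Eliminate σ: μ = (z₂·x₁ − z₁·x₂)/(z₂ − z₁) = (0.4399·3.76 − (-0.8416)·10.4)/1.282 = 8.121.
Then σ = (x₂ − x₁)/(z₂ − z₁) = (10.4 − 3.76)/1.282 = 5.181.

μ = 8.121, σ = 5.181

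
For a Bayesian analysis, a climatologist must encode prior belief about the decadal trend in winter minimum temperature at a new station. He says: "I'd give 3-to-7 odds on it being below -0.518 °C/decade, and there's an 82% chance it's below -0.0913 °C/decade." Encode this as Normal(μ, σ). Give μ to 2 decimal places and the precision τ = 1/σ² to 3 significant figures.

μ = -0.36, τ = 11.4

The p-quantile of Normal(μ,σ) is μ + z_p·σ, with z_{0.3} = -0.5244 and z_{0.82} = 0.9154.
Eliminate σ: μ = (z₂·x₁ − z₁·x₂)/(z₂ − z₁) = (0.9154·-0.518 − (-0.5244)·-0.0913)/1.44 = -0.36.
Then σ = (x₂ − x₁)/(z₂ − z₁) = (-0.0913 − -0.518)/1.44 = 0.30.
Precision τ = 1/σ² = 1/0.2964² = 11.4.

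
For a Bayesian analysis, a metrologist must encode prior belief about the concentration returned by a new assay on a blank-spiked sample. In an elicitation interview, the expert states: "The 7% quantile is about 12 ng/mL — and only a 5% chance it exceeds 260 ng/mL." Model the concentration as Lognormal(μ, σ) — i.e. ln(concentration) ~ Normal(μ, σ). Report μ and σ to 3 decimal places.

If T ~ Lognormal(μ,σ) then ln T ~ Normal(μ,σ), so the p-quantile of ln T is μ + z_p·σ.
ln(12) = 2.485 and ln(260) = 5.561; z_{0.07} = -1.476, z_{0.95} = 1.645.
σ = (5.561 − 2.485)/(1.645 − (-1.476)) = 0.986.
μ = 2.485 − (-1.476)·0.986 = 3.939.

μ ≈ 3.939, σ ≈ 0.986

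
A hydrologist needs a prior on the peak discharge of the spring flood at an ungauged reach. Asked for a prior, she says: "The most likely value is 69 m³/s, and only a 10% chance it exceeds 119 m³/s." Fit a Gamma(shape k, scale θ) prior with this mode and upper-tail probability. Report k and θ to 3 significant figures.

k ≈ 7.38, θ ≈ 10.8

Gamma(k,θ) with k>1 has mode (k−1)θ, so θ = 69/(k−1).
Need P(X < 119) = 0.9 with θ tied to k this way. Start at k = 2, θ = 69: P(X<119) ≈ 0.514.
Too low — raise k to concentrate. Iterating converges to k ≈ 7.38.
Then θ = 69/(7.38−1) ≈ 10.8.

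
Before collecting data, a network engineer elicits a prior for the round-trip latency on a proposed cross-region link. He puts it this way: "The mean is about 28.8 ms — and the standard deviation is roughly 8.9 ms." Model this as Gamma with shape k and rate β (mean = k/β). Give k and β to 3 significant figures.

For Gamma(k, rate β): mean = k/β, variance = k/β², so CV = 1/√k.
CV = SD/mean = 8.9/28.8 = 0.309, hence k = 1/CV² = 10.5.
Then β = k/mean = 10.5/28.8 = 0.364.

k ≈ 10.5, β ≈ 0.364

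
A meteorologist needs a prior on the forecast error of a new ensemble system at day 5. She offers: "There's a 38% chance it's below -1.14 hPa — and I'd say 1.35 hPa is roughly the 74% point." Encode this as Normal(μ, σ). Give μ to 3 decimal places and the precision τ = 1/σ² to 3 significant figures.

For Normal(μ,σ), the p-quantile is μ + z_p·σ. Here z_{0.38} = -0.3055, z_{0.74} = 0.6433.
So -1.14 = μ − 0.3055σ and 1.35 = μ + 0.6433σ.
Subtracting: σ = (1.35 − -1.14)/(0.6433 − (-0.3055)) = 2.624.
Then μ = -1.14 − (-0.3055)·2.624 = -0.338.
Precision τ = 1/σ² = 1/2.624² = 0.145.

μ = -0.338, τ = 0.145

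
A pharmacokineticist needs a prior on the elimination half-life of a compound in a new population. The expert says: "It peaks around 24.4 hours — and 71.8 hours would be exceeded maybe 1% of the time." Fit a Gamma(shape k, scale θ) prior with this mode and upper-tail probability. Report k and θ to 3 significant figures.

k ≈ 4.88, θ ≈ 6.28

Gamma(k,θ) with k>1 has mode (k−1)θ, so θ = 24.4/(k−1).
Need P(X < 71.8) = 0.99 with θ tied to k this way. Start at k = 2, θ = 24.4: P(X<71.8) ≈ 0.792.
Too low — raise k to concentrate. Iterating converges to k ≈ 4.88.
Then θ = 24.4/(4.88−1) ≈ 6.28.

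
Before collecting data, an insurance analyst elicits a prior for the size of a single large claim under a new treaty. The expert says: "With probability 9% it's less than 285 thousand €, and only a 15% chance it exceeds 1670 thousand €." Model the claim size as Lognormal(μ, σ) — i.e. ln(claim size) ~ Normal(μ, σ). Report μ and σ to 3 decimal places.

μ ≈ 6.650, σ ≈ 0.744

If T ~ Lognormal(μ,σ) then ln T ~ Normal(μ,σ), so the p-quantile of ln T is μ + z_p·σ.
ln(285) = 5.652 and ln(1670) = 7.421; z_{0.09} = -1.341, z_{0.85} = 1.036.
σ = (7.421 − 5.652)/(1.036 − (-1.341)) = 0.744.
μ = 5.652 − (-1.341)·0.744 = 6.650.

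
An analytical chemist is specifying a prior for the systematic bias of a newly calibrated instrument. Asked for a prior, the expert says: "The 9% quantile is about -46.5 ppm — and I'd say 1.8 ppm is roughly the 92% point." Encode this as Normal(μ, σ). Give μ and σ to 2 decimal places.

For Normal(μ,σ), the p-quantile is μ + z_p·σ. Here z_{0.09} = -1.341, z_{0.92} = 1.405.
So -46.5 = μ − 1.341σ and 1.8 = μ + 1.405σ.
Subtracting: σ = (1.8 − -46.5)/(1.405 − (-1.341)) = 17.59.
Then μ = -46.5 − (-1.341)·17.59 = -22.92.

μ = -22.92, σ = 17.59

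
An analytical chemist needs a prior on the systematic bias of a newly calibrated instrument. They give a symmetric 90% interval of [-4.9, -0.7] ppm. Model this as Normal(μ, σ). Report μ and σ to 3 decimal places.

μ = -2.800, σ = 1.277

A symmetric 90% interval runs μ ± z·σ with z = 1.645.
Half-width = 2.1, so σ = 2.1/1.645 = 1.277.
μ is the interval midpoint, -2.800.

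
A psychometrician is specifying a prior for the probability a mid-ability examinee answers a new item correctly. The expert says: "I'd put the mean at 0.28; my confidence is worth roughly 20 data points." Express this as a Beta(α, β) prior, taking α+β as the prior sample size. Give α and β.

α = 5.6, β = 14.4

Under the effective-sample-size interpretation, Beta(α, β) has prior mean α/(α+β) and prior sample size α+β.
So α+β = 20 and α/(α+β) = 0.28, giving α = 0.28·20 = 5.6 and β = 20 − 5.6 = 14.4.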